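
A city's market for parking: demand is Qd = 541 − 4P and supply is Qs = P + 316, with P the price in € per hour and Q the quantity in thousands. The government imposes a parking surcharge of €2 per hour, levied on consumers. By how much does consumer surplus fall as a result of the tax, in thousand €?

Consumer surplus falls by €144.08 thousand.

Before the tax: set 541 − 4P = P + 316 → P* = €45, Q* = 361.
With the tax collected from consumers, demand (in seller-price terms) shifts: Qd = 541 − 4(P + 2).
New equilibrium: consumers pay €45.4, sellers receive €43.4, Q = 359.4. (Wedge: Pb − Ps = 2.)
ΔCS is the trapezoid between Q = 359.4 and Q = 361 of height €0.4: ½ · (361 + 359.4) · 0.4 = €144.08.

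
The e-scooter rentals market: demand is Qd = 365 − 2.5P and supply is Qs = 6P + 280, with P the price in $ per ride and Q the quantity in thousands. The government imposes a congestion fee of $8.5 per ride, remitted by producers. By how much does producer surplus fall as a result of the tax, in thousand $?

Producer surplus falls by $831.25 thousand.

Before the tax: set 365 − 2.5P = 6P + 280 → P* = $10, Q* = 340.
With the tax collected from producers, supply shifts: Qs = 6(P − 8.5) + 280.
Solving gives Q = 325 with consumers paying $16 and producers receiving $7.5 (the $8.5 wedge).
ΔPS is the trapezoid between Q = 325 and Q = 340 of height $2.5: ½ · (340 + 325) · 2.5 = $831.25.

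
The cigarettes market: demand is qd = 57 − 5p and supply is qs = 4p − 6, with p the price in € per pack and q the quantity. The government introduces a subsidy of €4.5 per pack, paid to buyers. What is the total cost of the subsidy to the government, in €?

Government outlay = €144.

Without the subsidy, 57 − 5p = 4p − 6 gives 9p = 63, so p* = €7 and q* = 22.
With a per-unit subsidy paid to buyers, each effectively pays p − 4.5, so demand becomes qd = 57 − 5(p − 4.5).
Solving gives q = 32 with buyers paying €5 and suppliers receiving €9.5 (the €4.5 wedge).
Outlay = t · Q = 4.5 · 32 = €144.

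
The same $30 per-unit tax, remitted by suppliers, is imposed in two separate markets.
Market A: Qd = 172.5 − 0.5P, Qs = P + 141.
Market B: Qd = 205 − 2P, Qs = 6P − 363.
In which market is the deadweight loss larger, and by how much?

Market B, by $525.

Market A: pre-tax P* = $21, Q* = 162; post-tax Q = 152; deadweight loss = $150.
Market B: pre-tax P* = $71, Q* = 63; post-tax Q = 18; deadweight loss = $675.
Difference: $150 vs $675 → market B is larger by $525.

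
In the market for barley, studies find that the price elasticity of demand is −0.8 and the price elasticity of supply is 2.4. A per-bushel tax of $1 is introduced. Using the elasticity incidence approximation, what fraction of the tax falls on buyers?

Incidence ratio: buyers' share ≈ εs / (εs + |εd|) = 2.4 / (2.4 + 0.8) = 0.75.
Supply is the more elastic side, so buyers bear the larger share.

Buyers' share ≈ 0.75.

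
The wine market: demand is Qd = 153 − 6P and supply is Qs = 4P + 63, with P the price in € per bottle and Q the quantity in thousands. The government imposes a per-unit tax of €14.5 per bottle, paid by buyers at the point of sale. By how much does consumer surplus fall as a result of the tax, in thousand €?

Before the tax: set 153 − 6P = 4P + 63 → P* = €9, Q* = 99.
With the tax collected from buyers, demand (in seller-price terms) shifts: Qd = 153 − 6(P + 14.5).
Solving gives Q = 64.2 with buyers paying €14.8 and producers receiving €0.3 (the €14.5 wedge).
ΔCS is the trapezoid between Q = 64.2 and Q = 99 of height €5.8: ½ · (99 + 64.2) · 5.8 = €473.28.

Consumer surplus falls by €473.28 thousand.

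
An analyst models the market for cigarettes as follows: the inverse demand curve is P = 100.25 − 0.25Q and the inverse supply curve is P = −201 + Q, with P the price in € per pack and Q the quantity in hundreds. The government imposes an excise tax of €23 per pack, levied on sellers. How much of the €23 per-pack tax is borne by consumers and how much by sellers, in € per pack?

Rewrite in direct form: Qd = 401 − 4P and Qs = P + 201.
Without the tax, 401 − 4P = P + 201 gives 5P = 200, so P* = €40 and Q* = 241.
With the tax collected from sellers, supply shifts: Qs = (P − 23) + 201.
New equilibrium: consumers pay €44.6, sellers receive €21.6, Q = 222.6. (Wedge: Pb − Ps = 23.)
Burden on consumers: €4.6; on sellers: €18.4. (They sum to €23.)
The less price-elastic side of the market bears the larger share of a per-unit tax.

Consumers bear €4.6 per pack; sellers bear €18.4 per pack.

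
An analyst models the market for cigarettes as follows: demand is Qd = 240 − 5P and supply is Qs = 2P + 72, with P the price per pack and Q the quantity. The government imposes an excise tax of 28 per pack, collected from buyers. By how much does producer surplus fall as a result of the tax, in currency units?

Without the tax, 240 − 5P = 2P + 72 gives 7P = 168, so P* = 24 and Q* = 120.
With the tax collected from buyers, demand (in seller-price terms) shifts: Qd = 240 − 5(P + 28).
New equilibrium: buyers pay 32, suppliers receive 4, Q = 80. (Wedge: Pb − Ps = 28.)
ΔPS is the trapezoid between Q = 80 and Q = 120 of height 20: ½ · (120 + 80) · 20 = 2000.

Producer surplus falls by 2000.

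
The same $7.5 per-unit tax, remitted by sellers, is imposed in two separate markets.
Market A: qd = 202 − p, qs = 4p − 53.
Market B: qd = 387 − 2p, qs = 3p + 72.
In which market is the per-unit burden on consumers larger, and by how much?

Market A, by $1.5.

Market A: pre-tax p* = $51, q* = 151; post-tax q = 145; per-unit burden on consumers = $6.
Market B: pre-tax p* = $63, q* = 261; post-tax q = 252; per-unit burden on consumers = $4.5.
Difference: $6 vs $4.5 → market A is larger by $1.5.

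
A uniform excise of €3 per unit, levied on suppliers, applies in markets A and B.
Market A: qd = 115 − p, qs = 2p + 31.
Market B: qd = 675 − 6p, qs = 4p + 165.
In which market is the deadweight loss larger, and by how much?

Market A: pre-tax p* = €28, q* = 87; post-tax q = 85; deadweight loss = €3.
Market B: pre-tax p* = €51, q* = 369; post-tax q = 361.8; deadweight loss = €10.8.
Difference: €3 vs €10.8 → market B is larger by €7.8.

Market B, by €7.8.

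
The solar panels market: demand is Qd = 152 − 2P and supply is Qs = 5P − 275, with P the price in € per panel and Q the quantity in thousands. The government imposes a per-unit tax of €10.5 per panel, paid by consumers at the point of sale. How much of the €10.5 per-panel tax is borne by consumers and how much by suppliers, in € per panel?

Consumers bear €7.5 per panel; suppliers bear €3 per panel.

Before the tax: set 152 − 2P = 5P − 275 → P* = €61, Q* = 30.
With the tax collected from consumers, demand (in seller-price terms) shifts: Qd = 152 − 2(P + 10.5).
New equilibrium: consumers pay €68.5, suppliers receive €58, Q = 15. (Wedge: Pb − Ps = 10.5.)
Burden on consumers: €7.5; on suppliers: €3. (They sum to €10.5.)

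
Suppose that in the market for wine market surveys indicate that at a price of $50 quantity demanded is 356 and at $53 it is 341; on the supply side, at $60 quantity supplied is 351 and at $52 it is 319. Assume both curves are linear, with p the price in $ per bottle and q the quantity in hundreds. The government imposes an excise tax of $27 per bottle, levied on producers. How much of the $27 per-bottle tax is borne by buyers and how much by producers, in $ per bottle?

Buyers bear $12 per bottle; producers bear $15 per bottle.

Demand slope: (341 − 356)/(53 − 50) = -5, so qd = 606 − 5p.
Supply slope: (319 − 351)/(52 − 60) = 4, so qs = 4p + 111.
Before the tax: set 606 − 5p = 4p + 111 → p* = $55, q* = 331.
With the tax collected from producers, supply shifts: qs = 4(p − 27) + 111.
New equilibrium: buyers pay $67, producers receive $40, q = 271. (Wedge: pb − ps = 27.)
Burden on buyers: $12; on producers: $15. (They sum to $27.)
The less price-elastic side of the market bears the larger share of a per-unit tax.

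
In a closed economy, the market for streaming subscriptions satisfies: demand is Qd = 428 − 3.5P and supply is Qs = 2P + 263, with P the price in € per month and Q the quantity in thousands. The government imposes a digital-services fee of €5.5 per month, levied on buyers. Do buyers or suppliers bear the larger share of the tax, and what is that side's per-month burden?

Without the tax, 428 − 3.5P = 2P + 263 gives 5.5P = 165, so P* = €30 and Q* = 323.
With the tax collected from buyers, demand (in seller-price terms) shifts: Qd = 428 − 3.5(P + 5.5).
Solving gives Q = 316 with buyers paying €32 and suppliers receiving €26.5 (the €5.5 wedge).
Per-month burden: buyers €2, suppliers €3.5.
Suppliers take the larger share because supply is less price-elastic here (demand slope 3.5 vs supply slope 2).
The less price-elastic side of the market bears the larger share of a per-unit tax.

Suppliers bear the larger share: €3.5 per month.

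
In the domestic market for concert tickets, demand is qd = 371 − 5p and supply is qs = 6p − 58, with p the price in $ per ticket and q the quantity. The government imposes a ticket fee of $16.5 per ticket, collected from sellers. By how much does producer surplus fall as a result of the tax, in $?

Producer surplus falls by $1151.25.

Before the tax: set 371 − 5p = 6p − 58 → p* = $39, q* = 176.
With the tax collected from sellers, supply shifts: qs = 6(p − 16.5) − 58.
New equilibrium: buyers pay $48, sellers receive $31.5, q = 131. (Wedge: pb − ps = 16.5.)
ΔPS is the trapezoid between Q = 131 and Q = 176 of height $7.5: ½ · (176 + 131) · 7.5 = $1151.25.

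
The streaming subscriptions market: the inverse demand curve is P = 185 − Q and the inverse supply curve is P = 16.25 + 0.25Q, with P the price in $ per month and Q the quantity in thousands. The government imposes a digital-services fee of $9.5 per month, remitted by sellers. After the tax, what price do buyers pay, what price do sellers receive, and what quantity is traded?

Buyers pay $57.6; sellers receive $48.1; quantity = 127.4.

Inverting to Q(P) form: Qd = 185 − P; Qs = 4P − 65.
Without the tax, 185 − P = 4P − 65 gives 5P = 250, so P* = $50 and Q* = 135.
With the tax collected from sellers, supply shifts: Qs = 4(P − 9.5) − 65.
New equilibrium: buyers pay $57.6, sellers receive $48.1, Q = 127.4. (Wedge: Pb − Ps = 9.5.)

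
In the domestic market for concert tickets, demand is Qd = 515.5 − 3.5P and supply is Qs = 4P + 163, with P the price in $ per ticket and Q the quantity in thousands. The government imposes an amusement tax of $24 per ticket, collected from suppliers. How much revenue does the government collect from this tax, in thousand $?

Without the tax, 515.5 − 3.5P = 4P + 163 gives 7.5P = 352.5, so P* = $47 and Q* = 351.
With the tax collected from suppliers, supply shifts: Qs = 4(P − 24) + 163.
New equilibrium: buyers pay $59.8, suppliers receive $35.8, Q = 306.2. (Wedge: Pb − Ps = 24.)
Revenue = t · Q = 24 · 306.2 = $7348.8.

Tax revenue = $7348.8 thousand.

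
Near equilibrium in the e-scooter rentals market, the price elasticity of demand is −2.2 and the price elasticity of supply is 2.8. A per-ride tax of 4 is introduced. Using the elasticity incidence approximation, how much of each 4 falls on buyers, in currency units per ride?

Buyers bear ≈ 2.24 per ride.

Incidence ratio: buyers' share ≈ εs / (εs + |εd|) = 2.8 / (2.8 + 2.2) = 0.56.
So buyers bear ≈ 0.56 × 4 = 2.24; producers bear 1.76.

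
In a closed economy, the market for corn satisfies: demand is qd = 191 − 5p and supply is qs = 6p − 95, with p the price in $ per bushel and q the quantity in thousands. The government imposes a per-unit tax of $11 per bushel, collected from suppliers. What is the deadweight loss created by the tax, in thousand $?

Deadweight loss = $165 thousand.

Without the tax, 191 − 5p = 6p − 95 gives 11p = 286, so p* = $26 and q* = 61.
With the tax collected from suppliers, supply shifts: qs = 6(p − 11) − 95.
New equilibrium: consumers pay $32, suppliers receive $21, q = 31. (Wedge: pb − ps = 11.)
Quantity falls by |ΔQ| = |61 − 31| = 30.
DWL = ½ · t · |ΔQ| = ½ · 11 · 30 = $165.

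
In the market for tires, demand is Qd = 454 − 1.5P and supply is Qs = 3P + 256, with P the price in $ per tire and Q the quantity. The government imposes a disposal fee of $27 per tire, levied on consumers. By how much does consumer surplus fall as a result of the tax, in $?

Before the tax: set 454 − 1.5P = 3P + 256 → P* = $44, Q* = 388.
With the tax collected from consumers, demand (in seller-price terms) shifts: Qd = 454 − 1.5(P + 27).
Solving gives Q = 361 with consumers paying $62 and producers receiving $35 (the $27 wedge).
ΔCS is the trapezoid between Q = 361 and Q = 388 of height $18: ½ · (388 + 361) · 18 = $6741.

Consumer surplus falls by $6741.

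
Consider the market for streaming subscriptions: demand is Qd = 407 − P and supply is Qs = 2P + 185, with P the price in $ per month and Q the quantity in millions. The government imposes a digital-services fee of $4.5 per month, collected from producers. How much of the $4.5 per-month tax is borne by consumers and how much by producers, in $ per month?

Before the tax: set 407 − P = 2P + 185 → P* = $74, Q* = 333.
With the tax collected from producers, supply shifts: Qs = 2(P − 4.5) + 185.
Solving gives Q = 330 with consumers paying $77 and producers receiving $72.5 (the $4.5 wedge).
Burden on consumers: $3; on producers: $1.5. (They sum to $4.5.)
The less price-elastic side of the market bears the larger share of a per-unit tax.

Consumers bear $3 per month; producers bear $1.5 per month.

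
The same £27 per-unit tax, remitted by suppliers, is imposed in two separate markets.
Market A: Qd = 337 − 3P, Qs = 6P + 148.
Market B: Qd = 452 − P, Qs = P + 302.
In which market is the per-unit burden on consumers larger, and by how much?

Market A, by £4.5.

Market A: pre-tax P* = £21, Q* = 274; post-tax Q = 220; per-unit burden on consumers = £18.
Market B: pre-tax P* = £75, Q* = 377; post-tax Q = 363.5; per-unit burden on consumers = £13.5.
Difference: £18 vs £13.5 → market A is larger by £4.5.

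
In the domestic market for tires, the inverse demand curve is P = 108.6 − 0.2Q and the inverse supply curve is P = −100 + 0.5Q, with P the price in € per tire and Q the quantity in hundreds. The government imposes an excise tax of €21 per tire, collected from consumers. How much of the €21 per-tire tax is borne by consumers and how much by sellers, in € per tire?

Consumers bear €6 per tire; sellers bear €15 per tire.

Rewrite in direct form: Qd = 543 − 5P and Qs = 2P + 200.
Without the tax, 543 − 5P = 2P + 200 gives 7P = 343, so P* = €49 and Q* = 298.
With the tax collected from consumers, demand (in seller-price terms) shifts: Qd = 543 − 5(P + 21).
Solving gives Q = 268 with consumers paying €55 and sellers receiving €34 (the €21 wedge).
Burden on consumers: €6; on sellers: €15. (They sum to €21.)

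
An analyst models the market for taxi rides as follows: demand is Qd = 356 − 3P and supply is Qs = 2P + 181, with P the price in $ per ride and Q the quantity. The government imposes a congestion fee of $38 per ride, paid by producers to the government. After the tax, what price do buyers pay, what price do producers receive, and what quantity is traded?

Buyers pay $50.2; producers receive $12.2; quantity = 205.4.

Before the tax: set 356 − 3P = 2P + 181 → P* = $35, Q* = 251.
With the tax collected from producers, supply shifts: Qs = 2(P − 38) + 181.
Solving gives Q = 205.4 with buyers paying $50.2 and producers receiving $12.2 (the $38 wedge).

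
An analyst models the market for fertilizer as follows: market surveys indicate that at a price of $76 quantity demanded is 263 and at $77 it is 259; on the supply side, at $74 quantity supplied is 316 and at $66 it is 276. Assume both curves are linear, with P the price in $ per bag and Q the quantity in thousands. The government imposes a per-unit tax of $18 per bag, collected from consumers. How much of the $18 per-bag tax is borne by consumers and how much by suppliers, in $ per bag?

Demand slope: (259 − 263)/(77 − 76) = -4, so Qd = 567 − 4P.
Supply slope: (276 − 316)/(66 − 74) = 5, so Qs = 5P − 54.
Without the tax, 567 − 4P = 5P − 54 gives 9P = 621, so P* = $69 and Q* = 291.
With the tax collected from consumers, demand (in seller-price terms) shifts: Qd = 567 − 4(P + 18).
New equilibrium: consumers pay $79, suppliers receive $61, Q = 251. (Wedge: Pb − Ps = 18.)
Burden on consumers: $10; on suppliers: $8. (They sum to $18.)

Consumers bear $10 per bag; suppliers bear $8 per bag.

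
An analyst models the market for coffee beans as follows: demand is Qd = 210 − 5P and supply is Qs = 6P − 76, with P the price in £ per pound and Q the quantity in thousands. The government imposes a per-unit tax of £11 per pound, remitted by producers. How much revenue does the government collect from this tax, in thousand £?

Without the tax, 210 − 5P = 6P − 76 gives 11P = 286, so P* = £26 and Q* = 80.
With the tax collected from producers, supply shifts: Qs = 6(P − 11) − 76.
New equilibrium: buyers pay £32, producers receive £21, Q = 50. (Wedge: Pb − Ps = 11.)
Revenue = t · Q = 11 · 50 = £550.

Tax revenue = £550 thousand.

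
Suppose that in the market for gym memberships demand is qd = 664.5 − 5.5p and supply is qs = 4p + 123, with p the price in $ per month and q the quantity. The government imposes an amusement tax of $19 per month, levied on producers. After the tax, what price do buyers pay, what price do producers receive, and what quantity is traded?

Without the tax, 664.5 − 5.5p = 4p + 123 gives 9.5p = 541.5, so p* = $57 and q* = 351.
With the tax collected from producers, supply shifts: qs = 4(p − 19) + 123.
New equilibrium: buyers pay $65, producers receive $46, q = 307. (Wedge: pb − ps = 19.)
The less price-elastic side of the market bears the larger share of a per-unit tax.

Buyers pay $65; producers receive $46; quantity = 307.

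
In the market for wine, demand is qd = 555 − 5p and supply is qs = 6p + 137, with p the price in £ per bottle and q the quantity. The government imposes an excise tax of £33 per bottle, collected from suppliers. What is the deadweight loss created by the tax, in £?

Deadweight loss = £1485.

Before the tax: set 555 − 5p = 6p + 137 → p* = £38, q* = 365.
With the tax collected from suppliers, supply shifts: qs = 6(p − 33) + 137.
Solving gives q = 275 with consumers paying £56 and suppliers receiving £23 (the £33 wedge).
Quantity falls by |ΔQ| = |365 − 275| = 90.
DWL = ½ · t · |ΔQ| = ½ · 33 · 90 = £1485.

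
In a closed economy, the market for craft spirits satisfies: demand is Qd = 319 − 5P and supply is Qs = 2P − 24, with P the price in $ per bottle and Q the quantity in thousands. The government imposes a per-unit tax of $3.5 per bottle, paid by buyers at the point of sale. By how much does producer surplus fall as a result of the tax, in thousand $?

Producer surplus falls by $178.75 thousand.

Without the tax, 319 − 5P = 2P − 24 gives 7P = 343, so P* = $49 and Q* = 74.
With the tax collected from buyers, demand (in seller-price terms) shifts: Qd = 319 − 5(P + 3.5).
Solving gives Q = 69 with buyers paying $50 and suppliers receiving $46.5 (the $3.5 wedge).
ΔPS is the trapezoid between Q = 69 and Q = 74 of height $2.5: ½ · (74 + 69) · 2.5 = $178.75.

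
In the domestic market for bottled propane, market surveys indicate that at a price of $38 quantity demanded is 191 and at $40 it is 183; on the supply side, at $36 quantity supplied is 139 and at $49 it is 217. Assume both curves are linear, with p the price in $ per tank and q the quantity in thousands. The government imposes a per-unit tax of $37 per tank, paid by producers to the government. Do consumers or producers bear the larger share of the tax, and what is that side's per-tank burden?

Consumers bear the larger share: $22.2 per tank.

Demand slope: (183 − 191)/(40 − 38) = -4, so qd = 343 − 4p.
Supply slope: (217 − 139)/(49 − 36) = 6, so qs = 6p − 77.
Without the tax, 343 − 4p = 6p − 77 gives 10p = 420, so p* = $42 and q* = 175.
With the tax collected from producers, supply shifts: qs = 6(p − 37) − 77.
Solving gives q = 86.2 with consumers paying $64.2 and producers receiving $27.2 (the $37 wedge).
Per-tank burden: consumers $22.2, producers $14.8.
Consumers take the larger share because demand is less price-elastic here (demand slope 4 vs supply slope 6).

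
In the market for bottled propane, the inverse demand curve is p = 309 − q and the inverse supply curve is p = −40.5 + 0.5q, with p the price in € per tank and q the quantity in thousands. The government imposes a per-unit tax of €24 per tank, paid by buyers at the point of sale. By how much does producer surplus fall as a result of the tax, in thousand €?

Producer surplus falls by €1800 thousand.

Inverting to q(p) form: qd = 309 − p; qs = 2p + 81.
Without the tax, 309 − p = 2p + 81 gives 3p = 228, so p* = €76 and q* = 233.
With the tax collected from buyers, demand (in seller-price terms) shifts: qd = 309 − (p + 24).
New equilibrium: buyers pay €92, suppliers receive €68, q = 217. (Wedge: pb − ps = 24.)
ΔPS is the trapezoid between Q = 217 and Q = 233 of height €8: ½ · (233 + 217) · 8 = €1800.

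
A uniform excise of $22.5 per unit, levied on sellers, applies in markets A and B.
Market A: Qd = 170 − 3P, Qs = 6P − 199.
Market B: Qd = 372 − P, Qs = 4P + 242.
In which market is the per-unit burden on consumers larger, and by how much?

Market B, by $3.

Market A: pre-tax P* = $41, Q* = 47; post-tax Q = 2; per-unit burden on consumers = $15.
Market B: pre-tax P* = $26, Q* = 346; post-tax Q = 328; per-unit burden on consumers = $18.
Difference: $15 vs $18 → market B is larger by $3.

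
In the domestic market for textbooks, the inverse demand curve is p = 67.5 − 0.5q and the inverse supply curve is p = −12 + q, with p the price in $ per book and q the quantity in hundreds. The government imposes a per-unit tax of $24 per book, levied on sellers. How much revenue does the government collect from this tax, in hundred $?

Tax revenue = $888 hundred.

Inverting to q(p) form: qd = 135 − 2p; qs = p + 12.
Without the tax, 135 − 2p = p + 12 gives 3p = 123, so p* = $41 and q* = 53.
With the tax collected from sellers, supply shifts: qs = (p − 24) + 12.
Solving gives q = 37 with buyers paying $49 and sellers receiving $25 (the $24 wedge).
Revenue = t · Q = 24 · 37 = $888.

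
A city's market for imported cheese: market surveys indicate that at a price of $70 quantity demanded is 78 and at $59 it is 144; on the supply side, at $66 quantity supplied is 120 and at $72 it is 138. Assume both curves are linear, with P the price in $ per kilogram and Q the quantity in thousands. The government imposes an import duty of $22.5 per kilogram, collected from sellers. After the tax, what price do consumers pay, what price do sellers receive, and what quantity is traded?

Demand slope: (144 − 78)/(59 − 70) = -6, so Qd = 498 − 6P.
Supply slope: (138 − 120)/(72 − 66) = 3, so Qs = 3P − 78.
Without the tax, 498 − 6P = 3P − 78 gives 9P = 576, so P* = $64 and Q* = 114.
With the tax collected from sellers, supply shifts: Qs = 3(P − 22.5) − 78.
New equilibrium: consumers pay $71.5, sellers receive $49, Q = 69. (Wedge: Pb − Ps = 22.5.)
The less price-elastic side of the market bears the larger share of a per-unit tax.

Consumers pay $71.5; sellers receive $49; quantity = 69.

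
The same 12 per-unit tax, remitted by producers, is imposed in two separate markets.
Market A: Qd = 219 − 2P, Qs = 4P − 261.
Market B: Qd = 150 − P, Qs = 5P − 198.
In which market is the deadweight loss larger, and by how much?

Market A, by 36.

Market A: pre-tax P* = 80, Q* = 59; post-tax Q = 43; deadweight loss = 96.
Market B: pre-tax P* = 58, Q* = 92; post-tax Q = 82; deadweight loss = 60.
Difference: 96 vs 60 → market A is larger by 36.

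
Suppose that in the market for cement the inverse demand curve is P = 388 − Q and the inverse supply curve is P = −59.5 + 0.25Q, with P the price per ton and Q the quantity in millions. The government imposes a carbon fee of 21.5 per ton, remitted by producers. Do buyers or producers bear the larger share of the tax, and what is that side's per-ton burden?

Buyers bear the larger share: 17.2 per ton.

Rewrite in direct form: Qd = 388 − P and Qs = 4P + 238.
Before the tax: set 388 − P = 4P + 238 → P* = 30, Q* = 358.
With the tax collected from producers, supply shifts: Qs = 4(P − 21.5) + 238.
Solving gives Q = 340.8 with buyers paying 47.2 and producers receiving 25.7 (the 21.5 wedge).
Per-ton burden: buyers 17.2, producers 4.3.
Buyers take the larger share because demand is less price-elastic here (demand slope 1 vs supply slope 4).
The less price-elastic side of the market bears the larger share of a per-unit tax.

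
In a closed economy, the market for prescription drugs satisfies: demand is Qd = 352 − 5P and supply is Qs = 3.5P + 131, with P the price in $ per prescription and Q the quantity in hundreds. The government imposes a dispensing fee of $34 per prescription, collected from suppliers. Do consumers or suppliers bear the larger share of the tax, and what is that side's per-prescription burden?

Without the tax, 352 − 5P = 3.5P + 131 gives 8.5P = 221, so P* = $26 and Q* = 222.
With the tax collected from suppliers, supply shifts: Qs = 3.5(P − 34) + 131.
New equilibrium: consumers pay $40, suppliers receive $6, Q = 152. (Wedge: Pb − Ps = 34.)
Per-prescription burden: consumers $14, suppliers $20.
Suppliers take the larger share because supply is less price-elastic here (demand slope 5 vs supply slope 3.5).

Suppliers bear the larger share: $20 per prescription.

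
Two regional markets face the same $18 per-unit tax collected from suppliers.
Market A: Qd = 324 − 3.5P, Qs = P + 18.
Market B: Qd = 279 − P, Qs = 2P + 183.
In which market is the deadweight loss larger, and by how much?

Market A: pre-tax P* = $68, Q* = 86; post-tax Q = 72; deadweight loss = $126.
Market B: pre-tax P* = $32, Q* = 247; post-tax Q = 235; deadweight loss = $108.
Difference: $126 vs $108 → market A is larger by $18.

Market A, by $18.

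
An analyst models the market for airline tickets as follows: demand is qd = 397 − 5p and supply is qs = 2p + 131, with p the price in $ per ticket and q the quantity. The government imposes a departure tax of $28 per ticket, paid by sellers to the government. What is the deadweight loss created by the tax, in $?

Deadweight loss = $560.

Without the tax, 397 − 5p = 2p + 131 gives 7p = 266, so p* = $38 and q* = 207.
With the tax collected from sellers, supply shifts: qs = 2(p − 28) + 131.
Solving gives q = 167 with consumers paying $46 and sellers receiving $18 (the $28 wedge).
Quantity falls by |ΔQ| = |207 − 167| = 40.
DWL = ½ · t · |ΔQ| = ½ · 28 · 40 = $560.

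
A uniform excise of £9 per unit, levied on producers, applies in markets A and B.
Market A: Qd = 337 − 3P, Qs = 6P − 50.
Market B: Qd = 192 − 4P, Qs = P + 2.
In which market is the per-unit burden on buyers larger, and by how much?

Market A: pre-tax P* = £43, Q* = 208; post-tax Q = 190; per-unit burden on buyers = £6.
Market B: pre-tax P* = £38, Q* = 40; post-tax Q = 32.8; per-unit burden on buyers = £1.8.
Difference: £6 vs £1.8 → market A is larger by £4.2.

Market A, by £4.2.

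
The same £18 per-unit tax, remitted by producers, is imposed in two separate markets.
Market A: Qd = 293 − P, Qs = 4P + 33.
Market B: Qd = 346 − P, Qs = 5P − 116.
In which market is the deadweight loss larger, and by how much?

Market A: pre-tax P* = £52, Q* = 241; post-tax Q = 226.6; deadweight loss = £129.6.
Market B: pre-tax P* = £77, Q* = 269; post-tax Q = 254; deadweight loss = £135.
Difference: £129.6 vs £135 → market B is larger by £5.4.

Market B, by £5.4.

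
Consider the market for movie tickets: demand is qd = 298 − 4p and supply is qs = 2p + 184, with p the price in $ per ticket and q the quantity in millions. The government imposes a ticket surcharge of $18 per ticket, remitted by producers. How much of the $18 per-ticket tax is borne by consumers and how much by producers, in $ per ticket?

Before the tax: set 298 − 4p = 2p + 184 → p* = $19, q* = 222.
With the tax collected from producers, supply shifts: qs = 2(p − 18) + 184.
Solving gives q = 198 with consumers paying $25 and producers receiving $7 (the $18 wedge).
Burden on consumers: $6; on producers: $12. (They sum to $18.)

Consumers bear $6 per ticket; producers bear $12 per ticket.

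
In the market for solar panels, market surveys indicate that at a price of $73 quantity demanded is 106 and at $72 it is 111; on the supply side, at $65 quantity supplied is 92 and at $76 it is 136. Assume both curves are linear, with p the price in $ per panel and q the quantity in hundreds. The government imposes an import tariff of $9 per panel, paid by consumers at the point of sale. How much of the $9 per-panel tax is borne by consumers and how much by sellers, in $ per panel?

Demand slope: (111 − 106)/(72 − 73) = -5, so qd = 471 − 5p.
Supply slope: (136 − 92)/(76 − 65) = 4, so qs = 4p − 168.
Without the tax, 471 − 5p = 4p − 168 gives 9p = 639, so p* = $71 and q* = 116.
With the tax collected from consumers, demand (in seller-price terms) shifts: qd = 471 − 5(p + 9).
New equilibrium: consumers pay $75, sellers receive $66, q = 96. (Wedge: pb − ps = 9.)
Burden on consumers: $4; on sellers: $5. (They sum to $9.)

Consumers bear $4 per panel; sellers bear $5 per panel.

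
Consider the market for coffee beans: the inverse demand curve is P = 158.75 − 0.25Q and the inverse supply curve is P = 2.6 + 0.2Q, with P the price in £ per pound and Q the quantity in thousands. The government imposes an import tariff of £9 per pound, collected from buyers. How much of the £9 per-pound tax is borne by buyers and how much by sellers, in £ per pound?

Rewrite in direct form: Qd = 635 − 4P and Qs = 5P − 13.
Before the tax: set 635 − 4P = 5P − 13 → P* = £72, Q* = 347.
With the tax collected from buyers, demand (in seller-price terms) shifts: Qd = 635 − 4(P + 9).
Solving gives Q = 327 with buyers paying £77 and sellers receiving £68 (the £9 wedge).
Burden on buyers: £5; on sellers: £4. (They sum to £9.)
The less price-elastic side of the market bears the larger share of a per-unit tax.

Buyers bear £5 per pound; sellers bear £4 per pound.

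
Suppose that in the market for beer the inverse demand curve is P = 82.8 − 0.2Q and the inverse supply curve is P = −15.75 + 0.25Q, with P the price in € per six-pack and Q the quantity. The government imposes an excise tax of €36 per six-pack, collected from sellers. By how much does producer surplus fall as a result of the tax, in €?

Inverting to Q(P) form: Qd = 414 − 5P; Qs = 4P + 63.
Without the tax, 414 − 5P = 4P + 63 gives 9P = 351, so P* = €39 and Q* = 219.
With the tax collected from sellers, supply shifts: Qs = 4(P − 36) + 63.
New equilibrium: buyers pay €55, sellers receive €19, Q = 139. (Wedge: Pb − Ps = 36.)
ΔPS is the trapezoid between Q = 139 and Q = 219 of height €20: ½ · (219 + 139) · 20 = €3580.

Producer surplus falls by €3580.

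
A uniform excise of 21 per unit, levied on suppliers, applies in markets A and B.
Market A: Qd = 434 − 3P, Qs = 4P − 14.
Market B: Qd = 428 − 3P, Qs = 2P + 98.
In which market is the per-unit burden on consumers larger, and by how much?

Market A, by 3.6.

Market A: pre-tax P* = 64, Q* = 242; post-tax Q = 206; per-unit burden on consumers = 12.
Market B: pre-tax P* = 66, Q* = 230; post-tax Q = 204.8; per-unit burden on consumers = 8.4.
Difference: 12 vs 8.4 → market A is larger by 3.6.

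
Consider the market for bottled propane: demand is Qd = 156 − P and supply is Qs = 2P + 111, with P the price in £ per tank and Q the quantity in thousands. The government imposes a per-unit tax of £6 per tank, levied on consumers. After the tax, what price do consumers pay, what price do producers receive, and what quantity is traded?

Consumers pay £19; producers receive £13; quantity = 137.

Without the tax, 156 − P = 2P + 111 gives 3P = 45, so P* = £15 and Q* = 141.
With the tax collected from consumers, demand (in seller-price terms) shifts: Qd = 156 − (P + 6).
New equilibrium: consumers pay £19, producers receive £13, Q = 137. (Wedge: Pb − Ps = 6.)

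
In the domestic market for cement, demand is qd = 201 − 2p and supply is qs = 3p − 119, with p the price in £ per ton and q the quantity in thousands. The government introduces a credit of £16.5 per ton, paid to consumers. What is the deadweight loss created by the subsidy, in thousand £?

Before the subsidy: set 201 − 2p = 3p − 119 → p* = £64, q* = 73.
With a per-unit subsidy paid to consumers, each effectively pays p − 16.5, so demand becomes qd = 201 − 2(p − 16.5).
New equilibrium: consumers pay £54.1, producers receive £70.6, q = 92.8. (Wedge: pb − ps = −16.5.)
Quantity rises by |ΔQ| = |73 − 92.8| = 19.8.
DWL = ½ · t · |ΔQ| = ½ · 16.5 · 19.8 = £163.35.

Deadweight loss = £163.35 thousand.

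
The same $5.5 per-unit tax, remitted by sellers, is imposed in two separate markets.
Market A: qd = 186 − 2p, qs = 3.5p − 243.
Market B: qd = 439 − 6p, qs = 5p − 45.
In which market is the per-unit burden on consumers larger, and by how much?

Market A, by $1.

Market A: pre-tax p* = $78, q* = 30; post-tax q = 23; per-unit burden on consumers = $3.5.
Market B: pre-tax p* = $44, q* = 175; post-tax q = 160; per-unit burden on consumers = $2.5.
Difference: $3.5 vs $2.5 → market A is larger by $1.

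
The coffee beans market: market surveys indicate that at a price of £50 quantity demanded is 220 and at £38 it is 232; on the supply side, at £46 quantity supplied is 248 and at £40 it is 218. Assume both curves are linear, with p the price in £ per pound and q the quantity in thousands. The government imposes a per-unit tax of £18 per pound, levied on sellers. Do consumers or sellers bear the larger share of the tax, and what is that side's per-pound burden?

Demand slope: (232 − 220)/(38 − 50) = -1, so qd = 270 − p.
Supply slope: (218 − 248)/(40 − 46) = 5, so qs = 5p + 18.
Without the tax, 270 − p = 5p + 18 gives 6p = 252, so p* = £42 and q* = 228.
With the tax collected from sellers, supply shifts: qs = 5(p − 18) + 18.
Solving gives q = 213 with consumers paying £57 and sellers receiving £39 (the £18 wedge).
Per-pound burden: consumers £15, sellers £3.
Consumers take the larger share because demand is less price-elastic here (demand slope 1 vs supply slope 5).

Consumers bear the larger share: £15 per pound.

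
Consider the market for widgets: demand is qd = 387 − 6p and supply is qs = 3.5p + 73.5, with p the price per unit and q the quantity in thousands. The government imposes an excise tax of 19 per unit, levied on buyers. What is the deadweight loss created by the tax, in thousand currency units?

Deadweight loss = 399 thousand.

Without the tax, 387 − 6p = 3.5p + 73.5 gives 9.5p = 313.5, so p* = 33 and q* = 189.
With the tax collected from buyers, demand (in seller-price terms) shifts: qd = 387 − 6(p + 19).
Solving gives q = 147 with buyers paying 40 and producers receiving 21 (the 19 wedge).
Quantity falls by |ΔQ| = |189 − 147| = 42.
DWL = ½ · t · |ΔQ| = ½ · 19 · 42 = 399.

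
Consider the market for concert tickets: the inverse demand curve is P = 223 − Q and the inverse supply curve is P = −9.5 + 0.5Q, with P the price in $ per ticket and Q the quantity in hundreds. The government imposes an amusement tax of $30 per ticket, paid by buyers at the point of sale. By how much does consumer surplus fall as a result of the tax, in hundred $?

Inverting to Q(P) form: Qd = 223 − P; Qs = 2P + 19.
Before the tax: set 223 − P = 2P + 19 → P* = $68, Q* = 155.
With the tax collected from buyers, demand (in seller-price terms) shifts: Qd = 223 − (P + 30).
Solving gives Q = 135 with buyers paying $88 and suppliers receiving $58 (the $30 wedge).
ΔCS is the trapezoid between Q = 135 and Q = 155 of height $20: ½ · (155 + 135) · 20 = $2900.

Consumer surplus falls by $2900 hundred.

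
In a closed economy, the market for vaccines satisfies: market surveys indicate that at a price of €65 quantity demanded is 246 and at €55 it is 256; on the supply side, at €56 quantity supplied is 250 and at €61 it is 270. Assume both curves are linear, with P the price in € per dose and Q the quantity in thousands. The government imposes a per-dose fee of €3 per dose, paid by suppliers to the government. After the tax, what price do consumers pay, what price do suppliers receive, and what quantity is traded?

Consumers pay €59.4; suppliers receive €56.4; quantity = 251.6.

Demand slope: (256 − 246)/(55 − 65) = -1, so Qd = 311 − P.
Supply slope: (270 − 250)/(61 − 56) = 4, so Qs = 4P + 26.
Before the tax: set 311 − P = 4P + 26 → P* = €57, Q* = 254.
With the tax collected from suppliers, supply shifts: Qs = 4(P − 3) + 26.
New equilibrium: consumers pay €59.4, suppliers receive €56.4, Q = 251.6. (Wedge: Pb − Ps = 3.)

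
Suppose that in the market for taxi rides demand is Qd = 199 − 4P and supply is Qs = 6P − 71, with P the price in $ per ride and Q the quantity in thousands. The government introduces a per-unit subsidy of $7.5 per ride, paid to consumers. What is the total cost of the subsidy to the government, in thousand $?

Government outlay = $817.5 thousand.

Before the subsidy: set 199 − 4P = 6P − 71 → P* = $27, Q* = 91.
With a per-unit subsidy paid to consumers, each effectively pays P − 7.5, so demand becomes Qd = 199 − 4(P − 7.5).
New equilibrium: consumers pay $22.5, suppliers receive $30, Q = 109. (Wedge: Pb − Ps = −7.5.)
Outlay = t · Q = 7.5 · 109 = $817.5.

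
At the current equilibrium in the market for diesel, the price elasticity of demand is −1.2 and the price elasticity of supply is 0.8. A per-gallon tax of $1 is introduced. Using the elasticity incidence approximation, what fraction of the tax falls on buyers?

Incidence ratio: buyers' share ≈ εs / (εs + |εd|) = 0.8 / (0.8 + 1.2) = 0.4.
Supply is the less elastic side, so buyers bear the smaller share.

Buyers' share ≈ 0.4.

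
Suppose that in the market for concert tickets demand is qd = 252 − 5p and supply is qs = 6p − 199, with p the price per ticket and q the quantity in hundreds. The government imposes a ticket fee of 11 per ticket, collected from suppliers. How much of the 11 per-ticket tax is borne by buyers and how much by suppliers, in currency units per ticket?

Buyers bear 6 per ticket; suppliers bear 5 per ticket.

Without the tax, 252 − 5p = 6p − 199 gives 11p = 451, so p* = 41 and q* = 47.
With the tax collected from suppliers, supply shifts: qs = 6(p − 11) − 199.
Solving gives q = 17 with buyers paying 47 and suppliers receiving 36 (the 11 wedge).
Burden on buyers: 6; on suppliers: 5. (They sum to 11.)
The less price-elastic side of the market bears the larger share of a per-unit tax.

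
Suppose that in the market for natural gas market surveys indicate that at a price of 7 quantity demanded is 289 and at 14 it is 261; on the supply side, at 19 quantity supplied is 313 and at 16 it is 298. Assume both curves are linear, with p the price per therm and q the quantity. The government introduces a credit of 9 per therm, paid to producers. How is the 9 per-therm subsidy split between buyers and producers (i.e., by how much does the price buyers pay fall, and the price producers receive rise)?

Demand slope: (261 − 289)/(14 − 7) = -4, so qd = 317 − 4p.
Supply slope: (298 − 313)/(16 − 19) = 5, so qs = 5p + 218.
Before the subsidy: set 317 − 4p = 5p + 218 → p* = 11, q* = 273.
With a per-unit subsidy paid to producers, each receives p + 9 per unit sold, so supply becomes qs = 5(p + 9) + 218.
Solving gives q = 293 with buyers paying 6 and producers receiving 15 (the 9 wedge).
Gain to buyers: 5; to producers: 4. (They sum to 9.)

Buyers gain 5 per therm; producers gain 4 per therm.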